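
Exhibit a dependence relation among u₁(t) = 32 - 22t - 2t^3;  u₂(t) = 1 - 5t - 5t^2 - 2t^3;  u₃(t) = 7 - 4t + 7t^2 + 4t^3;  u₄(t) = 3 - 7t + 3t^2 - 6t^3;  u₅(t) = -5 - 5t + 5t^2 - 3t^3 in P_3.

u₁ - 2u₂ - 2u₃ - 2u₄ + 2u₅ = 0

Pass to coordinate vectors relative to the basis {1, t, …, t^3}.
Solve the homogeneous system with u₁, u₂, u₃, u₄, u₅ as columns by row-reducing the coefficient matrix.
One solution (up to scaling) is (1, -2, -2, -2, 2).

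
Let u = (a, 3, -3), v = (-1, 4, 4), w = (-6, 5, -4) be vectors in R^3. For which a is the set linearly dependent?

a = -47/12

Dependence holds iff the 3×3 matrix [u v w] is singular.
The determinant works out to -36*a - 141.
Solving -36*a - 141 = 0 yields a = -47/12.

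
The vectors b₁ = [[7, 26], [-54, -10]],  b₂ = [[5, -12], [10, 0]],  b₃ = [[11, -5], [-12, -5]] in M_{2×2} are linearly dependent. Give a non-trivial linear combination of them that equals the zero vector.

b₁ + 3b₂ - 2b₃ = 0

Write each element as a vector in ℝ⁴ using {E₁₁, E₁₂, E₂₁, E₂₂}.
Solve the homogeneous system with b₁, b₂, b₃ as columns by row-reducing the coefficient matrix.
One solution (up to scaling) is (1, 3, -2).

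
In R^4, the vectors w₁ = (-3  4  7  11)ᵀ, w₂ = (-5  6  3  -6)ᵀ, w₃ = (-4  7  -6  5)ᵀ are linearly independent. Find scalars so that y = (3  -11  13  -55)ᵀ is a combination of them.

y = -2w₁ + 3w₂ - 3w₃

Since w₁, w₂, w₃ are independent, the coefficients expressing y are uniquely determined by a linear system.
The system has the unique solution (c₁, c₂, c₃) = (-2, 3, -3).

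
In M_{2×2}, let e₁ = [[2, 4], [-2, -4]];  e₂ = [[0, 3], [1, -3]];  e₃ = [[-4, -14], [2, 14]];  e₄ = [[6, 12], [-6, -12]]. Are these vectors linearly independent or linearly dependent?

linearly dependent

Write each element as a coordinate vector in ℝ⁴ using {E₁₁, E₁₂, E₂₁, E₂₂}.
The matrix [e₁|e₂|e₃|e₄] has determinant 0.
A zero determinant means the columns are linearly dependent.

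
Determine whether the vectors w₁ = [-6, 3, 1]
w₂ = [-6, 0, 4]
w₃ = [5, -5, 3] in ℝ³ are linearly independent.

linearly independent

The matrix [w₁|w₂|w₃] has determinant 24.
A nonzero determinant means the columns are linearly independent.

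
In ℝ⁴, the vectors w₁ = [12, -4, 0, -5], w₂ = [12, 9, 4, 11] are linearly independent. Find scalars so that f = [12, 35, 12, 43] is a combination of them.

Solve the system with w₁, w₂ as columns and f as the right-hand side.
The system has the unique solution (α₁, α₂) = (-2, 3).

f = -2w₁ + 3w₂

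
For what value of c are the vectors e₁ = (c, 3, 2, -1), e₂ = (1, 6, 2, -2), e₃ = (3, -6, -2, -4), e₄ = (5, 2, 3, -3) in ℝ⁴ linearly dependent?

c = 11/6

Dependence holds iff the 4×4 matrix [e₁ e₂ e₃ e₄] is singular.
Cofactor expansion gives det = 84*c - 154.
Solving 84*c - 154 = 0 yields c = 11/6.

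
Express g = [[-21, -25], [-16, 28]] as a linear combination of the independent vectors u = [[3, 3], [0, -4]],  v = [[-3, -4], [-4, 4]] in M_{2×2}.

g = -3u + 4v

Identify each element with its coordinate vector in ℝ⁴ via {E₁₁, E₁₂, E₂₁, E₂₂}.
Solve the system with u, v as columns and g as the right-hand side.
Row-reducing the augmented matrix gives the unique coefficients (α₁, α₂) = (-3, 4).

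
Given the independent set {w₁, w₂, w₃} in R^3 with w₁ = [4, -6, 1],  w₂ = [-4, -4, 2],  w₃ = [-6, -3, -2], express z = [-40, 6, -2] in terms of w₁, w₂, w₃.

Solve the system with w₁, w₂, w₃ as columns and z as the right-hand side.
The system has the unique solution (α₁, α₂, α₃) = (-4, 3, 2).

z = -4w₁ + 3w₂ + 2w₃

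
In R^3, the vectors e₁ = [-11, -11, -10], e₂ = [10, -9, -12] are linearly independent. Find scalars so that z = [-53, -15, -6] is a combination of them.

Set up the augmented matrix [e₁ | e₂ | z] and row-reduce.
Row-reducing the augmented matrix gives the unique coefficients (c₁, c₂) = (3, -2).

z = 3e₁ - 2e₂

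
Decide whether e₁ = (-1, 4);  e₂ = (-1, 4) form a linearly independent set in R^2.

Place the vectors as rows of a 2×2 matrix and reduce to echelon form.
The reduction yields 1 nonzero row, so the rank is 1.
Since rank 1 < 2, the set is linearly dependent.

linearly dependent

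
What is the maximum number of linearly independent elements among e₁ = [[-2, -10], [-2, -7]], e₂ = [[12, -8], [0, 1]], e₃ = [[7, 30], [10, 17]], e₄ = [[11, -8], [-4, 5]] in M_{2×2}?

Use coordinates relative to {E₁₁, E₁₂, E₂₁, E₂₂}.
Row-reduce the 4×4 matrix with these as rows.
The echelon form has 3 nonzero rows, so the rank is 3.

3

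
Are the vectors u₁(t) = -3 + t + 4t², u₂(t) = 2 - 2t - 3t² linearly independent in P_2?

Write each element as a coordinate vector in ℝ³ using {1, t, t²}.
Row-reduce the matrix whose columns are u₁, u₂.
The reduction yields 2 nonzero rows, so the rank is 2.
Since rank = 2 (the number of vectors), the set is linearly independent.

linearly independent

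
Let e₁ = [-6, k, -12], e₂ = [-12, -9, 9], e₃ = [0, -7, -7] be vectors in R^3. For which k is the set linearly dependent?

k = -21

Place the vectors as rows of a 3×3 matrix; dependence ⇔ determinant zero.
Cofactor expansion gives det = -84*k - 1764.
Solving -84*k - 1764 = 0 yields k = -21.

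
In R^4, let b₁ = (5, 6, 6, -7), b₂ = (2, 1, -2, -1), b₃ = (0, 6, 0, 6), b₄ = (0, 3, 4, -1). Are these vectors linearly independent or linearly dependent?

Form the 4×4 matrix with these as columns; its determinant is -144.
A nonzero determinant means the columns are linearly independent.

linearly independent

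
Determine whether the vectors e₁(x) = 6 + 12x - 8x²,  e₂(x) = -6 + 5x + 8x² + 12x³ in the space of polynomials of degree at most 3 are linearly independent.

Take coordinates with respect to the standard basis {1, x, …, x³}.
Place the vectors as rows of a 2×4 matrix and reduce to echelon form.
The reduction yields 2 nonzero rows, so the rank is 2.
Since rank = 2 (the number of vectors), the set is linearly independent.

linearly independent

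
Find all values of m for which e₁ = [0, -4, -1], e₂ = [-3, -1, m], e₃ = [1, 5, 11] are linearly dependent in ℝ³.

The vectors are dependent exactly when the determinant of the matrix with rows e₁, e₂, e₃ vanishes.
Expanding, det = -4*m - 118.
This vanishes exactly when m = -59/2.

m = -59/2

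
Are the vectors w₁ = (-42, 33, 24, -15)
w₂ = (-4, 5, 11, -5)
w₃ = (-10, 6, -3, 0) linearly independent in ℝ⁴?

Row-reduce the matrix whose columns are w₁, w₂, w₃.
The reduction yields 2 nonzero rows, so the rank is 2.
Since rank 2 < 3, the set is linearly dependent.
Indeed w₁ - 3w₂ - 3w₃ = 0.

linearly dependent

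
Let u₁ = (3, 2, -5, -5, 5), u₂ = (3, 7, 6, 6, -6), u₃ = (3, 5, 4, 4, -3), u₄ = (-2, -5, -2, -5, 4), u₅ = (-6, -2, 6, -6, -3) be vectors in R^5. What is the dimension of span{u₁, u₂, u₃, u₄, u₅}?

5

Form the matrix with u₁, u₂, u₃, u₄, u₅ as columns and reduce.
There are 5 pivot columns, so rank = 5.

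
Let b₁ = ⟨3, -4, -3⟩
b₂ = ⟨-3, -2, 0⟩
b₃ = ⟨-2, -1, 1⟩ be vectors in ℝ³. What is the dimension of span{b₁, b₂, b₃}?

Row-reduce the 3×3 matrix with these as rows.
The echelon form has 3 nonzero rows, so the rank is 3.

3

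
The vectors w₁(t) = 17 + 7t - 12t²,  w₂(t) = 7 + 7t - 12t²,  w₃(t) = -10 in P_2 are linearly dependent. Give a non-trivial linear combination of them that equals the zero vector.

Take coordinates with respect to {1, t, t²}.
Set up α₁w₁ + … + α₃w₃ = 0 and solve the homogeneous system.
The free variable yields coefficients (1, -1, 1) (any nonzero multiple also works).

w₁ - w₂ + w₃ = 0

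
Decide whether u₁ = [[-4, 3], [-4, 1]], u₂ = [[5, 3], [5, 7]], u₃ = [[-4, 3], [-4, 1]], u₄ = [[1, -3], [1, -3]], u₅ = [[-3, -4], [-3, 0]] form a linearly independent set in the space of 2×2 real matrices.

Write each element as a coordinate vector in ℝ⁴ using {E₁₁, E₁₂, E₂₁, E₂₂}.
There are 5 vectors in a 4-dimensional space, so they cannot be linearly independent.

linearly dependent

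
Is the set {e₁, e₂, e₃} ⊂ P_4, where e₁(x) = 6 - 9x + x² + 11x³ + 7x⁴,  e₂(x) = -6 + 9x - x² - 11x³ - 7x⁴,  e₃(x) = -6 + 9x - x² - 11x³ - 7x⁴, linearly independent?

linearly dependent

Write each element as a coordinate vector in ℝ⁵ using {1, x, …, x⁴}.
Place the vectors as rows of a 3×5 matrix and reduce to echelon form.
The reduction yields 1 nonzero row, so the rank is 1.
Since rank 1 < 3, the set is linearly dependent.
Indeed e₁ + e₂ = 0.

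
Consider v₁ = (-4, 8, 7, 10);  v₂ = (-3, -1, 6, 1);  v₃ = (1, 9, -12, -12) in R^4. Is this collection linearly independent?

Row-reduce the matrix whose columns are v₁, v₂, v₃.
The reduction yields 3 nonzero rows, so the rank is 3.
Since rank = 3 (the number of vectors), the set is linearly independent.

linearly independent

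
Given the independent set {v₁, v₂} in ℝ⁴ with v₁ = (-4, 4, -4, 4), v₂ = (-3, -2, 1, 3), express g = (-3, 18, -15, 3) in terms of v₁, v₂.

g = 3v₁ - 3v₂

Write g = c₁v₁ + c₂v₂ and equate components.
Back-substitution yields (c₁, c₂) = (3, -3).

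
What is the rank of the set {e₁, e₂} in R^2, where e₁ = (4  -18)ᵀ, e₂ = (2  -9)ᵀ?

1

Put the 2×2 matrix [e₁|e₂] into echelon form.
Reduction leaves 1 leading entry, giving rank 1.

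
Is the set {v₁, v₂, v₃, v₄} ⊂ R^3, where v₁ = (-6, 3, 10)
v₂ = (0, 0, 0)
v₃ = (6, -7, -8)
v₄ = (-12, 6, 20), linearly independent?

There are 4 vectors in a 3-dimensional space, so they cannot be linearly independent.

linearly dependent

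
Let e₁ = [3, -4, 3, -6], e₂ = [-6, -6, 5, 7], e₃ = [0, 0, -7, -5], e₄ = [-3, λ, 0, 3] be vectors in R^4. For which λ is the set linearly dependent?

The vectors are dependent exactly when the determinant of the matrix with rows e₁, e₂, e₃, e₄ vanishes.
Cofactor expansion gives det = -270*λ - 432.
Solving -270*λ - 432 = 0 yields λ = -8/5.

λ = -8/5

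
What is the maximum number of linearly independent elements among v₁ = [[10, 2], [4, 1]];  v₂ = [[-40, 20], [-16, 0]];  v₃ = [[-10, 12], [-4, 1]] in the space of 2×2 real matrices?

Use coordinates relative to {E₁₁, E₁₂, E₂₁, E₂₂}.
Put the 4×3 matrix [v₁|v₂|v₃] into echelon form.
There are 2 pivot columns, so rank = 2.

2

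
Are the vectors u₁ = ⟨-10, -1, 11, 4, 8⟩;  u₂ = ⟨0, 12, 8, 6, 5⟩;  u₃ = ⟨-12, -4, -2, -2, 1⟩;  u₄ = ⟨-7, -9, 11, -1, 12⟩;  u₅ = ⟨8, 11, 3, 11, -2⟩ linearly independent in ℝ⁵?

linearly independent

The matrix [u₁|u₂|u₃|u₄|u₅] has determinant -42230.
A nonzero determinant means the columns are linearly independent.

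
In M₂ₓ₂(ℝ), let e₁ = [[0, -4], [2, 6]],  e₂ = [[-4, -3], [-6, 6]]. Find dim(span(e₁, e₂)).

Pass to coordinate vectors with respect to the basis {E₁₁, E₁₂, E₂₁, E₂₂}.
Row-reduce the 2×4 matrix with these as rows.
There are 2 pivot columns, so rank = 2.

2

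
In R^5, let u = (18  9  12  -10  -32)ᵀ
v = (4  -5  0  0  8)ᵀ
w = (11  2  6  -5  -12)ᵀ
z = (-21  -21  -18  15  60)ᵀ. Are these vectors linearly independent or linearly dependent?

linearly dependent

Row-reduce the matrix whose columns are u, v, w, z.
The reduction yields 2 nonzero rows, so the rank is 2.
Since rank 2 < 4, the set is linearly dependent.
Indeed u + v - 2w = 0.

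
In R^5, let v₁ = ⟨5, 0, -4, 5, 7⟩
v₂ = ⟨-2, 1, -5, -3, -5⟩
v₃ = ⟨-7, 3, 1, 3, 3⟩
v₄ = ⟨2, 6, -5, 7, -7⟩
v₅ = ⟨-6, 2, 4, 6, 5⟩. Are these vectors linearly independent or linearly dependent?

Row-reduce the matrix whose columns are v₁, v₂, v₃, v₄, v₅.
The reduction yields 5 nonzero rows, so the rank is 5.
Since rank = 5 (the number of vectors), the set is linearly independent.

linearly independent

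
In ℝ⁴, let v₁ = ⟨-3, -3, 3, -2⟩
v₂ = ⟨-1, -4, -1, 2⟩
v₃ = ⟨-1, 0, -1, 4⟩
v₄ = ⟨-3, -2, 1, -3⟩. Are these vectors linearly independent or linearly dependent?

Place the vectors as rows of a 4×4 matrix and reduce to echelon form.
The reduction yields 4 nonzero rows, so the rank is 4.
Since rank = 4 (the number of vectors), the set is linearly independent.

linearly independent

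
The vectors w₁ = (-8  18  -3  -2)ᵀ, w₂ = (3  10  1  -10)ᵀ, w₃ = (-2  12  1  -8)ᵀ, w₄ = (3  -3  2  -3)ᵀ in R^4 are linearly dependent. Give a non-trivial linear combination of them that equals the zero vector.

w₁ - w₃ + 2w₄ = 0

Set up α₁w₁ + … + α₄w₄ = 0 and solve the homogeneous system.
A generator of the null space is (1, 0, -1, 2).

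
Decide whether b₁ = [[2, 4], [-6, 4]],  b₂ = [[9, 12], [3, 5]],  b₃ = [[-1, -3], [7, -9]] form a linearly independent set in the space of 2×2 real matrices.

Take coordinates with respect to the standard basis {E₁₁, E₁₂, E₂₁, E₂₂}.
Place the vectors as rows of a 3×4 matrix and reduce to echelon form.
The reduction yields 3 nonzero rows, so the rank is 3.
Since rank = 3 (the number of vectors), the set is linearly independent.

linearly independent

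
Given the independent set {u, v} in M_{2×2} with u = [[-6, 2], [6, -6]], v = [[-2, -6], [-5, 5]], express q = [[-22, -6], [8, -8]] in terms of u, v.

q = 3u + 2v

Take coordinate vectors relative to {E₁₁, E₁₂, E₂₁, E₂₂}.
Write q = a₁u + a₂v and equate components.
Back-substitution yields (a₁, a₂) = (3, 2).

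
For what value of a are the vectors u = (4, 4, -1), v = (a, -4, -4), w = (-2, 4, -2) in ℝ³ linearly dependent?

Dependence holds iff the 3×3 matrix [u v w] is singular.
Expanding, det = 4*a + 136.
This vanishes exactly when a = -34.

a = -34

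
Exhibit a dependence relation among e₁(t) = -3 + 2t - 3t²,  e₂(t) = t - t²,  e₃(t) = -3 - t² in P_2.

e₁ - 2e₂ - e₃ = 0

Write each element as a vector in ℝ³ using {1, t, t²}.
Row-reduce the matrix with e₁, e₂, e₃ as columns; the null space gives the coefficients.
The free variable yields coefficients (1, -2, -1) (any nonzero multiple also works).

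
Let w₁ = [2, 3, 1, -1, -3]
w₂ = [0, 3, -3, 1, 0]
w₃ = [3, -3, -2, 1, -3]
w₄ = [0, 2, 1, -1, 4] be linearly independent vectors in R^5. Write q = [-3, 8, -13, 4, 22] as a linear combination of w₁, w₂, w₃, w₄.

q = -3w₁ + 4w₂ + w₃ + 4w₄

Solve the system with w₁, w₂, w₃, w₄ as columns and q as the right-hand side.
The system has the unique solution (c₁, …, c₄) = (-3, 4, 1, 4).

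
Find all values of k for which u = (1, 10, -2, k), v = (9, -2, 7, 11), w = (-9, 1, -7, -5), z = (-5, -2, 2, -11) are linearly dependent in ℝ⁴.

k = -49

The vectors are dependent exactly when the determinant of the matrix with rows u, v, w, z vanishes.
Cofactor expansion gives det = 53*k + 2597.
Setting this to zero gives k = -49.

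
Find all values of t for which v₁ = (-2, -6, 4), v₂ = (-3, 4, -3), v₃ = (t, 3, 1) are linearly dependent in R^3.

t = 40

Place the vectors as rows of a 3×3 matrix; dependence ⇔ determinant zero.
Cofactor expansion gives det = 2*t - 80.
Setting this to zero gives t = 40.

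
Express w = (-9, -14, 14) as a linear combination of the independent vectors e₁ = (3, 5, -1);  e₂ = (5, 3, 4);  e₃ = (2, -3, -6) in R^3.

w = -4e₁ + e₂ - e₃

Write w = a₁e₁ + … + a₃e₃ and equate components.
Back-substitution yields (a₁, a₂, a₃) = (-4, 1, -1).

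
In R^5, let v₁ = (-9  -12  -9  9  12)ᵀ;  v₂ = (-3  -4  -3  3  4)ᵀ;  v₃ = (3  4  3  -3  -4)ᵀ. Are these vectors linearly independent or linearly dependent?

linearly dependent

Place the vectors as rows of a 3×5 matrix and reduce to echelon form.
The reduction yields 1 nonzero row, so the rank is 1.
Since rank 1 < 3, the set is linearly dependent.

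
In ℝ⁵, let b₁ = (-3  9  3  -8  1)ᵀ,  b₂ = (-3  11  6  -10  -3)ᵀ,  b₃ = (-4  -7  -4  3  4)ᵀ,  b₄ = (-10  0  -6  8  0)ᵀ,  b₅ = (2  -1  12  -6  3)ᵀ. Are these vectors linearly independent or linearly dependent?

Row-reduce the matrix whose columns are b₁, b₂, b₃, b₄, b₅.
The reduction yields 5 nonzero rows, so the rank is 5.
Since rank = 5 (the number of vectors), the set is linearly independent.

linearly independent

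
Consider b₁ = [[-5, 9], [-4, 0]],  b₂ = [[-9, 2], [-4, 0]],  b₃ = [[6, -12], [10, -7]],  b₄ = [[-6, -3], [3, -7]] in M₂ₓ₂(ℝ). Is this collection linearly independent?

Take coordinates with respect to the standard basis {E₁₁, E₁₂, E₂₁, E₂₂}.
The matrix [b₁|b₂|b₃|b₄] has determinant -119.
A nonzero determinant means the columns are linearly independent.

linearly independent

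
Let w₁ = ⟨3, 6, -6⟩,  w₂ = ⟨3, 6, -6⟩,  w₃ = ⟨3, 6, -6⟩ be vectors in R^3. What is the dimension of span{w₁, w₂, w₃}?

1

Apply Gaussian elimination to the matrix whose rows are w₁, w₂, w₃.
There is 1 pivot column, so rank = 1.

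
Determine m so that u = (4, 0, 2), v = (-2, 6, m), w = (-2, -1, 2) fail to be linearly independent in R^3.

Place the vectors as rows of a 3×3 matrix; dependence ⇔ determinant zero.
The determinant works out to 4*m + 76.
Solving 4*m + 76 = 0 yields m = -19.

m = -19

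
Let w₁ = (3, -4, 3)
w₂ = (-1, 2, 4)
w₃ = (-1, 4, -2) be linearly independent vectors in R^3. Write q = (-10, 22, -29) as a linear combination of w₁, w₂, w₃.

q = -3w₁ - 3w₂ + 4w₃

Since w₁, w₂, w₃ are independent, the coefficients expressing q are uniquely determined by a linear system.
Row-reducing the augmented matrix gives the unique coefficients (a₁, a₂, a₃) = (-3, -3, 4).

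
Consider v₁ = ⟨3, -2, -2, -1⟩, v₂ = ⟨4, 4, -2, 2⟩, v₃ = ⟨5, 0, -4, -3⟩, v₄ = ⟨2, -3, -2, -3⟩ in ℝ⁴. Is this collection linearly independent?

The matrix [v₁|v₂|v₃|v₄] has determinant 0.
A zero determinant means the columns are linearly dependent.
Indeed v₁ - v₂ + v₃ - 2v₄ = 0.

linearly dependent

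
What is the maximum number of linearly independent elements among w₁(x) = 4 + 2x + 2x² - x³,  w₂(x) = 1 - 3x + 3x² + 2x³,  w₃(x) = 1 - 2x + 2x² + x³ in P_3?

3

Use coordinates relative to {1, x, …, x³}.
Form the matrix with w₁, w₂, w₃ as columns and reduce.
Reduction leaves 3 leading entries, giving rank 3.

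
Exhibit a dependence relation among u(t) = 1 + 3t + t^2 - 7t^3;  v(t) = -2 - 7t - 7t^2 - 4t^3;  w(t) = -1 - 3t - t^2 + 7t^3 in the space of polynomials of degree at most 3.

Write each element as a vector in ℝ⁴ using {1, t, …, t^3}.
Row-reduce the matrix with u, v, w as columns; the null space gives the coefficients.
One solution (up to scaling) is (1, 0, 1).

u + w = 0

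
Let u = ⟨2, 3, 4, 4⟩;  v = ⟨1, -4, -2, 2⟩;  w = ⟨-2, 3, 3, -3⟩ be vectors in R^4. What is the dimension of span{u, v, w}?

Apply Gaussian elimination to the matrix whose rows are u, v, w.
Exactly 3 pivots survive; hence the rank is 3.

dim = 3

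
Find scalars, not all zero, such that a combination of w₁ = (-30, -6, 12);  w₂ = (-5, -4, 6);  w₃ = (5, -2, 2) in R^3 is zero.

Row-reduce the matrix with w₁, w₂, w₃ as columns; the null space gives the coefficients.
A generator of the null space is (1, -3, 3).

w₁ - 3w₂ + 3w₃ = 0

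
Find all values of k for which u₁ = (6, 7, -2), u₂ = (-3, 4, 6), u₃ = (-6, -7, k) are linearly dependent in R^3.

k = 2

Dependence holds iff the 3×3 matrix [u₁ u₂ u₃] is singular.
The determinant works out to 45*k - 90.
Solving 45*k - 90 = 0 yields k = 2.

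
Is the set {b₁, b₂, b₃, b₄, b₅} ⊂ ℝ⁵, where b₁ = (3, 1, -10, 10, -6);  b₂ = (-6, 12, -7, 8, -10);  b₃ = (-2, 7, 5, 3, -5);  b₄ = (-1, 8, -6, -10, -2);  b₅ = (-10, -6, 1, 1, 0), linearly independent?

The matrix [b₁|b₂|b₃|b₄|b₅] has determinant 76833.
A nonzero determinant means the columns are linearly independent.

linearly independent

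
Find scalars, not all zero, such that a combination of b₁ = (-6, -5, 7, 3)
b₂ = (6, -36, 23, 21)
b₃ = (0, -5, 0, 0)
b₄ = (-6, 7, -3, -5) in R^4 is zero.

2b₁ - b₂ + b₃ - 3b₄ = 0

Write the vectors as columns of a matrix and find a nonzero vector in its null space.
A generator of the null space is (2, -1, 1, -3).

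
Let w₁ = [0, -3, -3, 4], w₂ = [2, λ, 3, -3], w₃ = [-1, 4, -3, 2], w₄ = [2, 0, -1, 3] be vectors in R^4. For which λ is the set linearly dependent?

λ = 58/7

Dependence holds iff the 4×4 matrix [w₁ w₂ w₃ w₄] is singular.
Expanding, det = 7*λ - 58.
Solving 7*λ - 58 = 0 yields λ = 58/7.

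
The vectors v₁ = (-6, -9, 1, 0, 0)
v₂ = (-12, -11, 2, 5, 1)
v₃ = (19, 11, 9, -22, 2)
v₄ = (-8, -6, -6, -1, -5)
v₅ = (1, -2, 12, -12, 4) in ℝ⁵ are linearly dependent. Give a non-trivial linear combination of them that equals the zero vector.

v₁ - 2v₂ - v₃ + v₅ = 0

Row-reduce the matrix with v₁, v₂, v₃, v₄, v₅ as columns; the null space gives the coefficients.
One solution (up to scaling) is (1, -2, -1, 0, 1).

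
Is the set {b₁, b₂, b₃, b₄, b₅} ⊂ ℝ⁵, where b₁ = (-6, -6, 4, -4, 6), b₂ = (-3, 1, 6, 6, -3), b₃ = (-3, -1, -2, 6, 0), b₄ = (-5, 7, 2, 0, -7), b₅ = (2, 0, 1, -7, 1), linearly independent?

linearly independent

Form the 5×5 matrix with these as columns; its determinant is 1248.
A nonzero determinant means the columns are linearly independent.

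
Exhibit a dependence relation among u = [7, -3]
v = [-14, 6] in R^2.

2u + v = 0

Set up α₁u + α₂v = 0 and solve the homogeneous system.
A generator of the null space is (2, 1).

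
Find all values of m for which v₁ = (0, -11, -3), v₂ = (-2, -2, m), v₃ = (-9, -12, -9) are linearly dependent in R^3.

Dependence holds iff the 3×3 matrix [v₁ v₂ v₃] is singular.
Expanding, det = 99*m + 180.
This vanishes exactly when m = -20/11.

m = -20/11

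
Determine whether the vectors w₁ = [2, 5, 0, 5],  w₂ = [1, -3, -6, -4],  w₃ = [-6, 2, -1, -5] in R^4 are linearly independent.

Row-reduce the matrix whose columns are w₁, w₂, w₃.
The reduction yields 3 nonzero rows, so the rank is 3.
Since rank = 3 (the number of vectors), the set is linearly independent.

linearly independent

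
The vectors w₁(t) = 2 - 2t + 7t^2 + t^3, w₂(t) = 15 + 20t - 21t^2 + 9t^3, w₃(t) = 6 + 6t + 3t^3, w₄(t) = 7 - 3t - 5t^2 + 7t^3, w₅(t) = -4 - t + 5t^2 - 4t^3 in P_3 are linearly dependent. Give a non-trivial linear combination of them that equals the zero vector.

3w₁ + w₂ - 3w₃ - w₄ - w₅ = 0

Write each element as a vector in ℝ⁴ using {1, t, …, t^3}.
Row-reduce the matrix with w₁, w₂, w₃, w₄, w₅ as columns; the null space gives the coefficients.
One solution (up to scaling) is (3, 1, -3, -1, -1).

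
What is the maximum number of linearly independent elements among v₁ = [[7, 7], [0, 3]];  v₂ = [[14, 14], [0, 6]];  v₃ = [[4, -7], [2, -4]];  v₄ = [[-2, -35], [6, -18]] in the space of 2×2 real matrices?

Represent each element by its coordinate vector in ℝ⁴.
Form the matrix with v₁, v₂, v₃, v₄ as columns and reduce.
There are 2 pivot columns, so rank = 2.

2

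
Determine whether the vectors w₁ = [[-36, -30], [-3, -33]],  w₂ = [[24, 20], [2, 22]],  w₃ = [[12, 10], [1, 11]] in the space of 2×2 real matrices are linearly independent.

linearly dependent

Write each element as a coordinate vector in ℝ⁴ using {E₁₁, E₁₂, E₂₁, E₂₂}.
Place the vectors as rows of a 3×4 matrix and reduce to echelon form.
The reduction yields 1 nonzero row, so the rank is 1.
Since rank 1 < 3, the set is linearly dependent.
Indeed 2w₁ + 3w₂ = 0.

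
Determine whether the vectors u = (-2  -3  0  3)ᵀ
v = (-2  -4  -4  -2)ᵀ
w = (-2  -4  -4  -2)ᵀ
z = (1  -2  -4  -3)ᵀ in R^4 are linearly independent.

Two of the vectors are equal, giving an immediate dependence.

linearly dependent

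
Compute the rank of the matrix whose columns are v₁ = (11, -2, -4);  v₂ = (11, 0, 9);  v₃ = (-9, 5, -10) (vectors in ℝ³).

rank 3

Put the 3×3 matrix [v₁|v₂|v₃] into echelon form.
There are 3 pivot columns, so rank = 3.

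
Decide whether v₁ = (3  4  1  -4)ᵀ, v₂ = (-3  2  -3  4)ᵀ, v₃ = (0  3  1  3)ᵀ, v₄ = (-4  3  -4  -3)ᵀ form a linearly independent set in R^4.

linearly independent

Form the 4×4 matrix with these as columns; its determinant is -306.
A nonzero determinant means the columns are linearly independent.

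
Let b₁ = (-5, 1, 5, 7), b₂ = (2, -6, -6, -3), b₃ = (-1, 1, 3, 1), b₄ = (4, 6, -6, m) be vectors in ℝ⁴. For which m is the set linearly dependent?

The vectors are dependent exactly when the determinant of the matrix with rows b₁, b₂, b₃, b₄ vanishes.
Cofactor expansion gives det = 40*m + 132.
This vanishes exactly when m = -33/10.

m = -33/10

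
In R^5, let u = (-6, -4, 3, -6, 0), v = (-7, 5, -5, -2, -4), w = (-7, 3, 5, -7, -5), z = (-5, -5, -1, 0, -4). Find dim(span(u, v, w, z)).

dim = 4

Apply Gaussian elimination to the matrix whose rows are u, v, w, z.
Reduction leaves 4 leading entries, giving rank 4.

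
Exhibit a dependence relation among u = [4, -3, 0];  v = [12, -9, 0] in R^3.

Row-reduce the matrix with u, v as columns; the null space gives the coefficients.
One solution (up to scaling) is (3, -1).

3u - v = 0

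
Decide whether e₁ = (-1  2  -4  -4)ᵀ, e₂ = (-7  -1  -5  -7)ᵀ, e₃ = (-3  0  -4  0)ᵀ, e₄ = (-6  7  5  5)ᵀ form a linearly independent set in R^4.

linearly independent

Form the 4×4 matrix with these as columns; its determinant is -1548.
A nonzero determinant means the columns are linearly independent.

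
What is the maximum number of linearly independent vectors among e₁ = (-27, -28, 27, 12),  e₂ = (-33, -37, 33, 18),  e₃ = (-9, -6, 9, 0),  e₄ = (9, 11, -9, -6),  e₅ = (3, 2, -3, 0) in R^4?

2

Apply Gaussian elimination to the matrix whose rows are e₁, e₂, e₃, e₄, e₅.
The echelon form has 2 nonzero rows, so the rank is 2.
(With 5 elements in a 4-dimensional space the rank is at most 4.)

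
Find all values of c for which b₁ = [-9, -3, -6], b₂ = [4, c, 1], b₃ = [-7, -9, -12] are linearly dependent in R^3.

The vectors are dependent exactly when the determinant of the matrix with rows b₁, b₂, b₃ vanishes.
Expanding, det = 66*c + 12.
Solving 66*c + 12 = 0 yields c = -2/11.

c = -2/11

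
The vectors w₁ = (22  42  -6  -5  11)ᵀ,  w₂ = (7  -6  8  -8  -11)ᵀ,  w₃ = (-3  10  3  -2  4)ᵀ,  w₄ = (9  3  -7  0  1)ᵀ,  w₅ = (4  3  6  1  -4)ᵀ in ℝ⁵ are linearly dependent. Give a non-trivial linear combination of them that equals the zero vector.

w₁ - 3w₃ - 3w₄ - w₅ = 0

Row-reduce the matrix with w₁, w₂, w₃, w₄, w₅ as columns; the null space gives the coefficients.
A generator of the null space is (1, 0, -3, -3, -1).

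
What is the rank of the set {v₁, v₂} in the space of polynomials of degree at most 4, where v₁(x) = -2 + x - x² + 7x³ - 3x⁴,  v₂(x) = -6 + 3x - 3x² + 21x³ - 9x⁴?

Pass to coordinate vectors with respect to the basis {1, x, …, x⁴}.
Form the matrix with v₁, v₂ as columns and reduce.
Exactly 1 pivot survives; hence the rank is 1.

1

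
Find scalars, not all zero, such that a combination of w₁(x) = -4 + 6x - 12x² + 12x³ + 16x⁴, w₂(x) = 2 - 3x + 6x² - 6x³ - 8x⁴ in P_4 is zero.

w₁ + 2w₂ = 0

Take coordinates with respect to {1, x, …, x⁴}.
Row-reduce the matrix with w₁, w₂ as columns; the null space gives the coefficients.
A generator of the null space is (1, 2).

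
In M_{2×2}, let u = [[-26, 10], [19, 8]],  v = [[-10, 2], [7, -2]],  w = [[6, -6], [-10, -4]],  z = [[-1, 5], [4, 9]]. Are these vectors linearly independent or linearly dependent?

Take coordinates with respect to the standard basis {E₁₁, E₁₂, E₂₁, E₂₂}.
Row-reduce the matrix whose columns are u, v, w, z.
The reduction yields 3 nonzero rows, so the rank is 3.
Since rank 3 < 4, the set is linearly dependent.

linearly dependent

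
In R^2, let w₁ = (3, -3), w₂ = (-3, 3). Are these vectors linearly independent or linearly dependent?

Form the 2×2 matrix with these as columns; its determinant is 0.
A zero determinant means the columns are linearly dependent.
Indeed w₁ + w₂ = 0.

linearly dependent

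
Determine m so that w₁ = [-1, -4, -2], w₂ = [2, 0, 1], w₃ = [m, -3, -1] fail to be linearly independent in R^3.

The set is linearly dependent precisely when det[w₁; w₂; w₃] = 0.
Expanding, det = 1 - 4*m.
Solving 1 - 4*m = 0 yields m = 1/4.

m = 1/4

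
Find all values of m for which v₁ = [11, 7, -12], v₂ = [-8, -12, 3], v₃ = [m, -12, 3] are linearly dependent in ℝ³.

m = -8

The vectors are dependent exactly when the determinant of the matrix with rows v₁, v₂, v₃ vanishes.
Expanding, det = -123*m - 984.
Solving -123*m - 984 = 0 yields m = -8.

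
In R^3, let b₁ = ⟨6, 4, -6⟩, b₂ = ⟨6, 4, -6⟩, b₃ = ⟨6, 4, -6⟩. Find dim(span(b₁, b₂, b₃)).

Put the 3×3 matrix [b₁|b₂|b₃] into echelon form.
There is 1 pivot column, so rank = 1.

1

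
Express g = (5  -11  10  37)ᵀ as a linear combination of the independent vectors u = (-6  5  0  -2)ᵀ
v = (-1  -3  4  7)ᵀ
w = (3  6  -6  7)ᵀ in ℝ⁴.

g = -u + 4v + w

Write g = c₁u + … + c₃w and equate components.
Row-reducing the augmented matrix gives the unique coefficients (c₁, c₂, c₃) = (-1, 4, 1).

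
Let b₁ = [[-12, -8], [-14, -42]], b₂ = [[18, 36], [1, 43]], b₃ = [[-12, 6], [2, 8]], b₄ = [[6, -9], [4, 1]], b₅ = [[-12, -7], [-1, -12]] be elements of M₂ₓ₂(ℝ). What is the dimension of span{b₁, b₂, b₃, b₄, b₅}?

dim = 3

Pass to coordinate vectors with respect to the basis {E₁₁, E₁₂, E₂₁, E₂₂}.
Form the matrix with b₁, b₂, b₃, b₄, b₅ as columns and reduce.
The echelon form has 3 nonzero rows, so the rank is 3.
(With 5 elements in a 4-dimensional space the rank is at most 4.)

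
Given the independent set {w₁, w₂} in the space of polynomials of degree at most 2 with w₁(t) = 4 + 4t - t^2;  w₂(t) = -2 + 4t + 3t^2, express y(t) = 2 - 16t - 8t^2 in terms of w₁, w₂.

Take coordinate vectors relative to {1, t, t^2}.
Write y = a₁w₁ + a₂w₂ and equate components.
The system has the unique solution (a₁, a₂) = (-1, -3).

y = -w₁ - 3w₂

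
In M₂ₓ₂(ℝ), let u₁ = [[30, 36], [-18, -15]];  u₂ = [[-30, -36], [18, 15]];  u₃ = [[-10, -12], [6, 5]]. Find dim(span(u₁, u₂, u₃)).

dim = 1

Represent each element by its coordinate vector in ℝ⁴.
Put the 4×3 matrix [u₁|u₂|u₃] into echelon form.
Exactly 1 pivot survives; hence the rank is 1.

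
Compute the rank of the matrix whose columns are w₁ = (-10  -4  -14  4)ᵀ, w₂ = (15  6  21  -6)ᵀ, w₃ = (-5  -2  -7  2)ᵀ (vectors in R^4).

rank 1

Apply Gaussian elimination to the matrix whose rows are w₁, w₂, w₃.
The echelon form has 1 nonzero row, so the rank is 1.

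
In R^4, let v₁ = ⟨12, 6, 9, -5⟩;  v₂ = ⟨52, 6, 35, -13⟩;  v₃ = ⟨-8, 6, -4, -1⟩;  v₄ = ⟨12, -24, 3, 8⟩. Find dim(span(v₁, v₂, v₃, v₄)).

2

Row-reduce the 4×4 matrix with these as rows.
Reduction leaves 2 leading entries, giving rank 2.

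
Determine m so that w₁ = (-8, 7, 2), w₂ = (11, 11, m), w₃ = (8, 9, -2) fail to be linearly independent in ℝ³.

Place the vectors as rows of a 3×3 matrix; dependence ⇔ determinant zero.
Cofactor expansion gives det = 128*m + 352.
This vanishes exactly when m = -11/4.

m = -11/4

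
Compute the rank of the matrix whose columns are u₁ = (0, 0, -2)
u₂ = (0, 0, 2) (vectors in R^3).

rank 1

Put the 3×2 matrix [u₁|u₂] into echelon form.
Reduction leaves 1 leading entry, giving rank 1.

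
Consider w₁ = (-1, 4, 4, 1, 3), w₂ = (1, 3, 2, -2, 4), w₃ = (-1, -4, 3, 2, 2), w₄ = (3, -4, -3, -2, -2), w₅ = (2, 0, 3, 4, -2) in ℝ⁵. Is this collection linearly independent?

Place the vectors as rows of a 5×5 matrix and reduce to echelon form.
The reduction yields 5 nonzero rows, so the rank is 5.
Since rank = 5 (the number of vectors), the set is linearly independent.

linearly independent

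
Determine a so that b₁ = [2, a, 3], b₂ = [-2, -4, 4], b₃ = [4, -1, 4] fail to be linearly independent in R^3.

a = -5/4

Place the vectors as rows of a 3×3 matrix; dependence ⇔ determinant zero.
Expanding, det = 24*a + 30.
This vanishes exactly when a = -5/4.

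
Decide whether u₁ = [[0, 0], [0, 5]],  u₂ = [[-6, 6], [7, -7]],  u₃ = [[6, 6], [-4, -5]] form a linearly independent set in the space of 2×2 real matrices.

Write each element as a coordinate vector in ℝ⁴ using {E₁₁, E₁₂, E₂₁, E₂₂}.
Place the vectors as rows of a 3×4 matrix and reduce to echelon form.
The reduction yields 3 nonzero rows, so the rank is 3.
Since rank = 3 (the number of vectors), the set is linearly independent.

linearly independent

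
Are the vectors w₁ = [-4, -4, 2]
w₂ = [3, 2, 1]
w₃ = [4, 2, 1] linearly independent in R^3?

Form the 3×3 matrix with these as columns; its determinant is -8.
A nonzero determinant means the columns are linearly independent.

linearly independent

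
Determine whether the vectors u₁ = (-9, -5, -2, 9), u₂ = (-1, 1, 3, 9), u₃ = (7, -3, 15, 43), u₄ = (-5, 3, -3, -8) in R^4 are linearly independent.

linearly dependent

The matrix [u₁|u₂|u₃|u₄] has determinant 0.
A zero determinant means the columns are linearly dependent.
Indeed 3u₂ - u₃ - 2u₄ = 0.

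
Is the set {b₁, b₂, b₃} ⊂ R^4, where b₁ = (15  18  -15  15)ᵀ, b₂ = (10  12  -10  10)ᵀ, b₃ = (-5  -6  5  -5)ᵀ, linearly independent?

Row-reduce the matrix whose columns are b₁, b₂, b₃.
The reduction yields 1 nonzero row, so the rank is 1.
Since rank 1 < 3, the set is linearly dependent.

linearly dependent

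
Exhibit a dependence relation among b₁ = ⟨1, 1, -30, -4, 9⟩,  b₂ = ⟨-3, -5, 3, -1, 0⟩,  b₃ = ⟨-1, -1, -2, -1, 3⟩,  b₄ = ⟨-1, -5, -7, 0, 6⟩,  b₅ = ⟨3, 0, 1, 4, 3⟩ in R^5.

Row-reduce the matrix with b₁, b₂, b₃, b₄, b₅ as columns; the null space gives the coefficients.
The free variable yields coefficients (1, 3, 1, -3, 2) (any nonzero multiple also works).

b₁ + 3b₂ + b₃ - 3b₄ + 2b₅ = 0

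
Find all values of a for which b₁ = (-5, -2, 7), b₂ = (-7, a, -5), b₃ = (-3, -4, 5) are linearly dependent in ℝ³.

Place the vectors as rows of a 3×3 matrix; dependence ⇔ determinant zero.
Expanding, det = 196 - 4*a.
Setting this to zero gives a = 49.

a = 49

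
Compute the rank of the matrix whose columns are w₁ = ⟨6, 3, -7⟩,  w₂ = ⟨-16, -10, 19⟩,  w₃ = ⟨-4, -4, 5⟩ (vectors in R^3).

Row-reduce the 3×3 matrix with these as rows.
Reduction leaves 2 leading entries, giving rank 2.

2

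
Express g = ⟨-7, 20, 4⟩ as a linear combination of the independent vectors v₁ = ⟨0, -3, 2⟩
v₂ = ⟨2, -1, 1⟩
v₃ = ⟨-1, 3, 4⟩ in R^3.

g = -3v₁ - 2v₂ + 3v₃

Set up the augmented matrix [v₁ | v₂ | v₃ | g] and row-reduce.
The system has the unique solution (a₁, a₂, a₃) = (-3, -2, 3).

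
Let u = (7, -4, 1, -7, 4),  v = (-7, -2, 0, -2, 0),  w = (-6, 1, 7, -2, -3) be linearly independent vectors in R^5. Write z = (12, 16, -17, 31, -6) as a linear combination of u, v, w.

Since u, v, w are independent, the coefficients expressing z are uniquely determined by a linear system.
Row-reducing the augmented matrix gives the unique coefficients (c₁, c₂, c₃) = (-3, -3, -2).

z = -3u - 3v - 2w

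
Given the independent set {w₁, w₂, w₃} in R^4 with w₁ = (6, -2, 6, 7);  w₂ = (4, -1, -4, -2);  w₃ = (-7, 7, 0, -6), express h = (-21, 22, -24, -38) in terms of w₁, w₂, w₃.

h = -2w₁ + 3w₂ + 3w₃

Since w₁, w₂, w₃ are independent, the coefficients expressing h are uniquely determined by a linear system.
The system has the unique solution (a₁, a₂, a₃) = (-2, 3, 3).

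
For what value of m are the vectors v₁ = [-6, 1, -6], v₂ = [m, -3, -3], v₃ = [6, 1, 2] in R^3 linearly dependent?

Place the vectors as rows of a 3×3 matrix; dependence ⇔ determinant zero.
The determinant works out to -8*m - 108.
Solving -8*m - 108 = 0 yields m = -27/2.

m = -27/2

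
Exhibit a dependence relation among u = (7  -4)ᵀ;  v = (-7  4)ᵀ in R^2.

u + v = 0

Write the vectors as columns of a matrix and find a nonzero vector in its null space.
One solution (up to scaling) is (1, 1).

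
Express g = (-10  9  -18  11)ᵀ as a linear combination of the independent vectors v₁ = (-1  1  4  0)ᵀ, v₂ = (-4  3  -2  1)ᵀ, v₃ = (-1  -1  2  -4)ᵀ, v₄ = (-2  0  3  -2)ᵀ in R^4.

g = -3v₁ + 3v₂ - 3v₃ + 2v₄

Solve the system with v₁, v₂, v₃, v₄ as columns and g as the right-hand side.
Row-reducing the augmented matrix gives the unique coefficients (a₁, …, a₄) = (-3, 3, -3, 2).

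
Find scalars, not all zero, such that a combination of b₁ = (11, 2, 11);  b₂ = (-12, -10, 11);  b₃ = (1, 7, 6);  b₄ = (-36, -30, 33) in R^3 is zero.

3b₂ - b₄ = 0

Row-reduce the matrix with b₁, b₂, b₃, b₄ as columns; the null space gives the coefficients.
One solution (up to scaling) is (0, 3, 0, -1).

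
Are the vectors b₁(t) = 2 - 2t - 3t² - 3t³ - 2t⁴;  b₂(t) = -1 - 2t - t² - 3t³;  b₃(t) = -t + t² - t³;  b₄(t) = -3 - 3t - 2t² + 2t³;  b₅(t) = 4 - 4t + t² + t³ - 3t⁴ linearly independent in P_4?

linearly independent

Write each element as a coordinate vector in ℝ⁵ using {1, t, …, t⁴}.
The matrix [b₁|b₂|b₃|b₄|b₅] has determinant -20.
A nonzero determinant means the columns are linearly independent.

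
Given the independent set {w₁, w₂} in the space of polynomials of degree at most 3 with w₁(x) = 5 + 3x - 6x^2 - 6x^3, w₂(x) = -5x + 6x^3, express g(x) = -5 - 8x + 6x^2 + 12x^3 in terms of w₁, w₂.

g = -w₁ + w₂

Identify each element with its coordinate vector in ℝ⁴ via {1, x, …, x^3}.
Set up the augmented matrix [w₁ | w₂ | g] and row-reduce.
Back-substitution yields (α₁, α₂) = (-1, 1).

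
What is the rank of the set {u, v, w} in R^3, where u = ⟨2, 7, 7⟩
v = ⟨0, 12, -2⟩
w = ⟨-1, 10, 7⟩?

rank 3

Apply Gaussian elimination to the matrix whose rows are u, v, w.
The echelon form has 3 nonzero rows, so the rank is 3.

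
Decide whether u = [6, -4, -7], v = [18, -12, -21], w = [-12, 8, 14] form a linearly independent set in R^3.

One vector is a scalar multiple of another, so the set is dependent.

linearly dependent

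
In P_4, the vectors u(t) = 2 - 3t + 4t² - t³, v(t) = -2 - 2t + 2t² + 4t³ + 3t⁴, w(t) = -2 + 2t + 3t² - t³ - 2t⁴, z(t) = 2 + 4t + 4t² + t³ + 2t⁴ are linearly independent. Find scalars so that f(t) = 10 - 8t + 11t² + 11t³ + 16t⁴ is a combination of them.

f = 2u + 2v - 3w + 2z

Identify each element with its coordinate vector in ℝ⁵ via {1, t, …, t⁴}.
Solve the system with u, v, w, z as columns and f as the right-hand side.
The system has the unique solution (a₁, …, a₄) = (2, 2, -3, 2).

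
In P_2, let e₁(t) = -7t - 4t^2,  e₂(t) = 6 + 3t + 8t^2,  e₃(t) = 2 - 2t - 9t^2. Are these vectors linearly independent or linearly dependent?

Write each element as a coordinate vector in ℝ³ using {1, t, t^2}.
Form the 3×3 matrix with these as columns; its determinant is -418.
A nonzero determinant means the columns are linearly independent.

linearly independent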